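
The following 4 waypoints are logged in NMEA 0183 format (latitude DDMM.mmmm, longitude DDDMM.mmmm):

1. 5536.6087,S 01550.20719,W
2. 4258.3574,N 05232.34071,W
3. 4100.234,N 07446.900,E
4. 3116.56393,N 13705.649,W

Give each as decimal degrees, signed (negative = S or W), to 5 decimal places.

1. -55.61015, -15.83679
2. 42.97262, -52.53901
3. 41.00390, 74.78167
4. 31.27607, -137.09415

Point 1:
  Lat: split at 2 digits → 55° and 36.6087′; 55 + 36.6087/60 = 55.610145
  S ⇒ negate
  Longitude: split at 3 digits → 015° and 50.20719′; 15 + 50.20719/60 = 15.836787
  W → negative
Point 2:
  φ: degrees = first 2 digits = 42, minutes = 58.3574; 42 + 58.3574/60 = 42.972623
  N → positive
  Longitude: degrees = first 3 digits = 52, minutes = 32.34071; 52 + 32.34071/60 = 52.539012
  W → negative
Point 3:
  Lat: split at 2 digits → 41° and 0.234′; 41 + 0.234/60 = 41.003900
  N ⇒ keep positive
  Longitude: degrees = first 3 digits = 74, minutes = 46.9; 74 + 46.9/60 = 74.781667
  E ⇒ keep positive
Point 4:
  φ: degrees = first 2 digits = 31, minutes = 16.56393; 31 + 16.56393/60 = 31.276066
  N → positive
  Lon: degrees = first 3 digits = 137, minutes = 5.649; 137 + 5.649/60 = 137.094150
  W ⇒ negate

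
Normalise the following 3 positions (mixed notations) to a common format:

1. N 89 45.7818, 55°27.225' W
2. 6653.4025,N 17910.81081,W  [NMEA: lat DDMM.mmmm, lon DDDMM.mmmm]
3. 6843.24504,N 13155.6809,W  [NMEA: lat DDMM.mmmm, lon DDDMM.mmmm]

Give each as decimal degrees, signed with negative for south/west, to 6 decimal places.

1. 89.763030, -55.453750
2. 66.890042, -179.180180
3. 68.720751, -131.928015

Point 1:
  φ: 45.7818′ = 0.763030°; total 89.7630300
  N → positive
  λ: 55 + 27.225/60 = 55.4537500
  W ⇒ negate
Point 2:
  φ: split at 2 digits → 66° and 53.4025′; 66 + 53.4025/60 = 66.8900417
  N ⇒ keep positive
  Longitude: degrees = first 3 digits = 179, minutes = 10.81081; 179 + 10.81081/60 = 179.1801802
  hemisphere W, so the sign is −
Point 3:
  φ: split at 2 digits → 68° and 43.24504′; 68 + 43.24504/60 = 68.7207507
  N → positive
  Longitude: split at 3 digits → 131° and 55.6809′; 131 + 55.6809/60 = 131.9280150
  hemisphere W, so the sign is −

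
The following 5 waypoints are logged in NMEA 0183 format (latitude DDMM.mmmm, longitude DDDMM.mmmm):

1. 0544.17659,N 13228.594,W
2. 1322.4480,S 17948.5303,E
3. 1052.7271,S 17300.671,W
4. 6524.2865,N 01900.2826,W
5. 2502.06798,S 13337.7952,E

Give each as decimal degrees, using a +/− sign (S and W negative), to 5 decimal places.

1. 5.73628, -132.47657
2. -13.37413, 179.80884
3. -10.87879, -173.01118
4. 65.40478, -19.00471
5. -25.03447, 133.62992

Point 1:
  φ: split at 2 digits → 05° and 44.17659′; 5 + 44.17659/60 = 5.736277
  N → positive
  Lon: split at 3 digits → 132° and 28.594′; 132 + 28.594/60 = 132.476567
  W → negative
Point 2:
  φ: split at 2 digits → 13° and 22.448′; 13 + 22.448/60 = 13.374133
  S → negative
  Longitude: split at 3 digits → 179° and 48.5303′; 179 + 48.5303/60 = 179.808838
  E ⇒ keep positive
Point 3:
  φ: split at 2 digits → 10° and 52.7271′; 10 + 52.7271/60 = 10.878785
  hemisphere S, so the sign is −
  λ: split at 3 digits → 173° and 0.671′; 173 + 0.671/60 = 173.011183
  W ⇒ negate
Point 4:
  φ: degrees = first 2 digits = 65, minutes = 24.2865; 65 + 24.2865/60 = 65.404775
  N ⇒ keep positive
  λ: degrees = first 3 digits = 19, minutes = 0.2826; 19 + 0.2826/60 = 19.004710
  W → negative
Point 5:
  φ: degrees = first 2 digits = 25, minutes = 2.06798; 25 + 2.06798/60 = 25.034466
  hemisphere S, so the sign is −
  Lon: split at 3 digits → 133° and 37.7952′; 133 + 37.7952/60 = 133.629920
  E → positive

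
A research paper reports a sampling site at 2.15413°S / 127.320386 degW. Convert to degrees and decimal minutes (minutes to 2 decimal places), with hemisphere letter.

φ: 2° + 0.154130 × 60 = 2° 9.2478′
λ: minutes = (127.320386 − 127) × 60 = 19.2232

2° 9.25′ S, 127° 19.22′ W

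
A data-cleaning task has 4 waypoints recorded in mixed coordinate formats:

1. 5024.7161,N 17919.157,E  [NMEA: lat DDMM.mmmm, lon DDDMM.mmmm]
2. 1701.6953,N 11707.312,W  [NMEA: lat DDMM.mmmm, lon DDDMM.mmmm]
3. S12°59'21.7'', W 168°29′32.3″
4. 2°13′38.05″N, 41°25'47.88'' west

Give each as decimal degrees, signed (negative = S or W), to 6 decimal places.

Point 1:
  Lat: split at 2 digits → 50° and 24.7161′; 50 + 24.7161/60 = 50.4119350
  N → positive
  Lon: degrees = first 3 digits = 179, minutes = 19.157; 179 + 19.157/60 = 179.3192833
  E → positive
Point 2:
  φ: split at 2 digits → 17° and 1.6953′; 17 + 1.6953/60 = 17.0282550
  N → positive
  Longitude: split at 3 digits → 117° and 7.312′; 117 + 7.312/60 = 117.1218667
  hemisphere W, so the sign is −
Point 3:
  Lat: 12 + 59/60 + 21.7/3600 = 12.9893611
  S → negative
  Lon: 29′ + 32.3″ = 29.53833′; 168 + 29.53833/60 = 168.4923056
  hemisphere W, so the sign is −
Point 4:
  φ: 2 + 13/60 + 38.05/3600 = 2.2272361
  N ⇒ keep positive
  λ: 41° + 25/60 + 47.88/3600 = 41 + 0.416667 + 0.013300 = 41.4299667
  W ⇒ negate

1. 50.411935, 179.319283
2. 17.028255, -117.121867
3. -12.989361, -168.492306
4. 2.227236, -41.429967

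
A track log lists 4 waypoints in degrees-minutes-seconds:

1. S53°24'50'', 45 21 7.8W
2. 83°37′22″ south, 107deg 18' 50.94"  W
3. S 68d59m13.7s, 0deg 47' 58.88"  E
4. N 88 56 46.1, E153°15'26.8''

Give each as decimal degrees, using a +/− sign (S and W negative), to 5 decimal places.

Point 1:
  φ: 24′ + 50″ = 24.83333′; 53 + 24.83333/60 = 53.413889
  hemisphere S, so the sign is −
  λ: 45° + 21/60 + 7.8/3600 = 45 + 0.350000 + 0.002167 = 45.352167
  W → negative
Point 2:
  Lat: 37′ + 22″ = 37.36667′; 83 + 37.36667/60 = 83.622778
  hemisphere S, so the sign is −
  Longitude: 107 + 18/60 + 50.94/3600 = 107.314150
  hemisphere W, so the sign is −
Point 3:
  φ: 59′ + 13.7″ = 59.22833′; 68 + 59.22833/60 = 68.987139
  hemisphere S, so the sign is −
  Lon: 0° + 47/60 + 58.88/3600 = 0 + 0.783333 + 0.016356 = 0.799689
  E ⇒ keep positive
Point 4:
  φ: 88 + 56/60 + 46.1/3600 = 88.946139
  N ⇒ keep positive
  Longitude: 153° + 15/60 + 26.8/3600 = 153 + 0.250000 + 0.007444 = 153.257444
  E → positive

1. -53.41389, -45.35217
2. -83.62278, -107.31415
3. -68.98714, 0.79969
4. 88.94614, 153.25744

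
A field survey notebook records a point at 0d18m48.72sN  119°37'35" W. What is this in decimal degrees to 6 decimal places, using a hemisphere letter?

0.313533° N, 119.626389° W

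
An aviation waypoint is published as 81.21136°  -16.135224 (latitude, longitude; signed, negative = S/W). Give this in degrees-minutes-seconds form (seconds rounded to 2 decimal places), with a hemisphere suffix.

Lat: 0.211360 × 60 = 12.68160′ → 12′, remainder × 60 = 40.8960″
Longitude is negative → W; |value| = 16.135224
Lon: whole degrees 16; 8.11344′ → 8′ and 6.8064″

81°12′40.90″ N, 16°08′6.81″ W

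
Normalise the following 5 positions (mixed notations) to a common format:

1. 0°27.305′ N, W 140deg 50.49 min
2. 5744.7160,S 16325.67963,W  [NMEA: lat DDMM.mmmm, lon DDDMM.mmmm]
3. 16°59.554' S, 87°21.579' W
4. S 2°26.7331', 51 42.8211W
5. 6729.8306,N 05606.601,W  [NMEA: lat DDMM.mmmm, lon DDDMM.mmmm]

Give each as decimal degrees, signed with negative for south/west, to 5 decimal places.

1. 0.45508, -140.84150
2. -57.74527, -163.42799
3. -16.99257, -87.35965
4. -2.44555, -51.71369
5. 67.49718, -56.11002

Point 1:
  Lat: 0 + 27.305/60 = 0.455083
  N → positive
  Lon: 50.49′ = 0.841500°; total 140.841500
  W → negative
Point 2:
  Lat: split at 2 digits → 57° and 44.716′; 57 + 44.716/60 = 57.745267
  S ⇒ negate
  Longitude: split at 3 digits → 163° and 25.67963′; 163 + 25.67963/60 = 163.427994
  W → negative
Point 3:
  φ: 16 + 59.554/60 = 16.992567
  S ⇒ negate
  λ: 87 + 21.579/60 = 87.359650
  W → negative
Point 4:
  Latitude: 26.7331′ = 0.445552°; total 2.445552
  hemisphere S, so the sign is −
  Longitude: 51 + 42.8211/60 = 51.713685
  hemisphere W, so the sign is −
Point 5:
  φ: degrees = first 2 digits = 67, minutes = 29.8306; 67 + 29.8306/60 = 67.497177
  N ⇒ keep positive
  Lon: degrees = first 3 digits = 56, minutes = 6.601; 56 + 6.601/60 = 56.110017
  hemisphere W, so the sign is −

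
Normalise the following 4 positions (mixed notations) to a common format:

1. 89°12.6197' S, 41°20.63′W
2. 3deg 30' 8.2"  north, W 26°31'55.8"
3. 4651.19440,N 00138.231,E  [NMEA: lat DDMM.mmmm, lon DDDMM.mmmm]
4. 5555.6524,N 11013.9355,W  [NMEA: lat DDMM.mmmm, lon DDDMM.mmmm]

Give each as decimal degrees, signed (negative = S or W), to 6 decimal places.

1. -89.210328, -41.343833
2. 3.502278, -26.532167
3. 46.853240, 1.637183
4. 55.927540, -110.232258

Point 1:
  φ: 89 + 12.6197/60 = 89.2103283
  hemisphere S, so the sign is −
  Longitude: 20.63′ = 0.343833°; total 41.3438333
  hemisphere W, so the sign is −
Point 2:
  Latitude: 3° + 30/60 + 8.2/3600 = 3 + 0.500000 + 0.002278 = 3.5022778
  N ⇒ keep positive
  λ: 26 + 31/60 + 55.8/3600 = 26.5321667
  W ⇒ negate
Point 3:
  Latitude: degrees = first 2 digits = 46, minutes = 51.1944; 46 + 51.1944/60 = 46.8532400
  N ⇒ keep positive
  λ: degrees = first 3 digits = 1, minutes = 38.231; 1 + 38.231/60 = 1.6371833
  E ⇒ keep positive
Point 4:
  Lat: split at 2 digits → 55° and 55.6524′; 55 + 55.6524/60 = 55.9275400
  N → positive
  Longitude: split at 3 digits → 110° and 13.9355′; 110 + 13.9355/60 = 110.2322583
  W ⇒ negate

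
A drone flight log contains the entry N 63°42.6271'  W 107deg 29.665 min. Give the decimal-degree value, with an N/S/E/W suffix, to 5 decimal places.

Latitude: 42.6271′ = 0.710452°; total 63.710452
λ: 29.665′ = 0.494417°; total 107.494417

63.71045° N, 107.49442° W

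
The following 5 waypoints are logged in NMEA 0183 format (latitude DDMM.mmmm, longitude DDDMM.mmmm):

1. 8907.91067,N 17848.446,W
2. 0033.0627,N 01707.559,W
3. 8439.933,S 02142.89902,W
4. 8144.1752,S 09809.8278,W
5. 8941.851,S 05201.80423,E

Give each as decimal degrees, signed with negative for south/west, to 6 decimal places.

Point 1:
  φ: degrees = first 2 digits = 89, minutes = 7.91067; 89 + 7.91067/60 = 89.1318445
  N → positive
  Longitude: degrees = first 3 digits = 178, minutes = 48.446; 178 + 48.446/60 = 178.8074333
  hemisphere W, so the sign is −
Point 2:
  φ: degrees = first 2 digits = 0, minutes = 33.0627; 0 + 33.0627/60 = 0.5510450
  N ⇒ keep positive
  Longitude: degrees = first 3 digits = 17, minutes = 7.559; 17 + 7.559/60 = 17.1259833
  W ⇒ negate
Point 3:
  φ: split at 2 digits → 84° and 39.933′; 84 + 39.933/60 = 84.6655500
  S → negative
  Lon: split at 3 digits → 021° and 42.89902′; 21 + 42.89902/60 = 21.7149837
  W ⇒ negate
Point 4:
  Latitude: split at 2 digits → 81° and 44.1752′; 81 + 44.1752/60 = 81.7362533
  S ⇒ negate
  λ: split at 3 digits → 098° and 9.8278′; 98 + 9.8278/60 = 98.1637967
  hemisphere W, so the sign is −
Point 5:
  Lat: split at 2 digits → 89° and 41.851′; 89 + 41.851/60 = 89.6975167
  S ⇒ negate
  λ: split at 3 digits → 052° and 1.80423′; 52 + 1.80423/60 = 52.0300705
  E → positive

1. 89.131845, -178.807433
2. 0.551045, -17.125983
3. -84.665550, -21.714984
4. -81.736253, -98.163797
5. -89.697517, 52.030071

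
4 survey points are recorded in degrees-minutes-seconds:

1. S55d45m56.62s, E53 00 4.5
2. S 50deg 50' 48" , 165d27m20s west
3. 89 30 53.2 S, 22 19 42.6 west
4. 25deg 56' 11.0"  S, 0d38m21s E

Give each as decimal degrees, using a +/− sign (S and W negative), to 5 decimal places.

Point 1:
  Lat: 55 + 45/60 + 56.62/3600 = 55.765728
  S ⇒ negate
  λ: 0′ + 4.5″ = 0.07500′; 53 + 0.07500/60 = 53.001250
  E → positive
Point 2:
  Lat: 50′ + 48″ = 50.80000′; 50 + 50.80000/60 = 50.846667
  S ⇒ negate
  Longitude: 165° + 27/60 + 20/3600 = 165 + 0.450000 + 0.005556 = 165.455556
  hemisphere W, so the sign is −
Point 3:
  Latitude: 30′ + 53.2″ = 30.88667′; 89 + 30.88667/60 = 89.514778
  S → negative
  Lon: 19′ + 42.6″ = 19.71000′; 22 + 19.71000/60 = 22.328500
  W → negative
Point 4:
  φ: 56′ + 11″ = 56.18333′; 25 + 56.18333/60 = 25.936389
  S → negative
  Lon: 0° + 38/60 + 21/3600 = 0 + 0.633333 + 0.005833 = 0.639167
  E → positive

1. -55.76573, 53.00125
2. -50.84667, -165.45556
3. -89.51478, -22.32850
4. -25.93639, 0.63917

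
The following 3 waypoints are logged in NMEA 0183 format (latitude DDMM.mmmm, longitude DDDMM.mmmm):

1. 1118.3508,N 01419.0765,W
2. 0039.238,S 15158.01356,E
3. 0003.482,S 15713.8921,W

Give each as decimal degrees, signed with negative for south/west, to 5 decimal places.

1. 11.30585, -14.31794
2. -0.65397, 151.96689
3. -0.05803, -157.23154

Point 1:
  Lat: degrees = first 2 digits = 11, minutes = 18.3508; 11 + 18.3508/60 = 11.305847
  N → positive
  Longitude: degrees = first 3 digits = 14, minutes = 19.0765; 14 + 19.0765/60 = 14.317942
  W ⇒ negate
Point 2:
  Lat: split at 2 digits → 00° and 39.238′; 0 + 39.238/60 = 0.653967
  S → negative
  λ: degrees = first 3 digits = 151, minutes = 58.01356; 151 + 58.01356/60 = 151.966893
  E → positive
Point 3:
  Lat: degrees = first 2 digits = 0, minutes = 3.482; 0 + 3.482/60 = 0.058033
  S → negative
  Longitude: degrees = first 3 digits = 157, minutes = 13.8921; 157 + 13.8921/60 = 157.231535
  W → negative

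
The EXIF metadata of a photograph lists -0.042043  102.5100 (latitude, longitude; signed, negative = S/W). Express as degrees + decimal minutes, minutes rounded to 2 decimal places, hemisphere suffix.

0° 2.52′ S, 102° 30.60′ E

Latitude is negative → S; |value| = 0.042043
Latitude: 0° + 0.042043 × 60 = 0° 2.5226′
Longitude: minutes = (102.510000 − 102) × 60 = 30.6000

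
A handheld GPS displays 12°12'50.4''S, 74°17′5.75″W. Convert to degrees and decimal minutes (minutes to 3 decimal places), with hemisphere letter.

12° 12.840′ S, 74° 17.096′ W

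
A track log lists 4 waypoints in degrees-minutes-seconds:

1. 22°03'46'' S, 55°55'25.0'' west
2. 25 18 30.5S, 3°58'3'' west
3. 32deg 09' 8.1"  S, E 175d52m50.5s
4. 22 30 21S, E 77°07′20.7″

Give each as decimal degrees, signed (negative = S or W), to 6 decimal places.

1. -22.062778, -55.923611
2. -25.308472, -3.967500
3. -32.152250, 175.880694
4. -22.505833, 77.122417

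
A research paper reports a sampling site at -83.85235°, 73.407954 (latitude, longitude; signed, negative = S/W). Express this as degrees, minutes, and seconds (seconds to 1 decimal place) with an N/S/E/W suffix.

Latitude is negative → S; |value| = 83.852350
φ: whole degrees 83; 51.14100′ → 51′ and 8.460″
λ: 0.407954° → 24.47724′; 0.47724 × 60 = 28.634″

83°51′8.5″ S, 73°24′28.6″ E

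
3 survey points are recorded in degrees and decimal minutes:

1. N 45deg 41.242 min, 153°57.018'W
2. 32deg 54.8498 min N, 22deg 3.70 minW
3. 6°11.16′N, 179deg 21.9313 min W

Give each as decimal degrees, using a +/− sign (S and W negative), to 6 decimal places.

1. 45.687367, -153.950300
2. 32.914163, -22.061667
3. 6.186000, -179.365522

Point 1:
  Lat: 45 + 41.242/60 = 45.6873667
  N → positive
  Longitude: 153 + 57.018/60 = 153.9503000
  hemisphere W, so the sign is −
Point 2:
  Lat: 32 + 54.8498/60 = 32.9141633
  N ⇒ keep positive
  Lon: 3.7′ = 0.061667°; total 22.0616667
  W → negative
Point 3:
  φ: 6 + 11.16/60 = 6.1860000
  N ⇒ keep positive
  Lon: 179 + 21.9313/60 = 179.3655217
  W ⇒ negate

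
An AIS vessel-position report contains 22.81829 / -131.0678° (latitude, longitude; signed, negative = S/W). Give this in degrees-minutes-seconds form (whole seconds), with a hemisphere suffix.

Latitude: 0.818290° → 49.09740′; 0.09740 × 60 = 5.84″
Longitude is negative → W; |value| = 131.067800
λ: 0.067800° → 4.06800′; 0.06800 × 60 = 4.08″

22°49′6″ N, 131°04′4″ W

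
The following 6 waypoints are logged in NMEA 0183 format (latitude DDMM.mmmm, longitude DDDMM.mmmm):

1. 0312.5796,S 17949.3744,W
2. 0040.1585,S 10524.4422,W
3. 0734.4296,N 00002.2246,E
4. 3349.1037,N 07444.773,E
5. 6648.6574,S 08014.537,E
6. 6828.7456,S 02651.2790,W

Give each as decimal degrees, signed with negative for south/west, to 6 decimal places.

1. -3.209660, -179.822907
2. -0.669308, -105.407370
3. 7.573827, 0.037077
4. 33.818395, 74.746217
5. -66.810957, 80.242283
6. -68.479093, -26.854650

Point 1:
  Latitude: degrees = first 2 digits = 3, minutes = 12.5796; 3 + 12.5796/60 = 3.2096600
  S → negative
  Lon: degrees = first 3 digits = 179, minutes = 49.3744; 179 + 49.3744/60 = 179.8229067
  W ⇒ negate
Point 2:
  φ: degrees = first 2 digits = 0, minutes = 40.1585; 0 + 40.1585/60 = 0.6693083
  S ⇒ negate
  Longitude: split at 3 digits → 105° and 24.4422′; 105 + 24.4422/60 = 105.4073700
  W ⇒ negate
Point 3:
  Latitude: degrees = first 2 digits = 7, minutes = 34.4296; 7 + 34.4296/60 = 7.5738267
  N → positive
  Lon: degrees = first 3 digits = 0, minutes = 2.2246; 0 + 2.2246/60 = 0.0370767
  E → positive
Point 4:
  Latitude: degrees = first 2 digits = 33, minutes = 49.1037; 33 + 49.1037/60 = 33.8183950
  N → positive
  λ: degrees = first 3 digits = 74, minutes = 44.773; 74 + 44.773/60 = 74.7462167
  E ⇒ keep positive
Point 5:
  Lat: split at 2 digits → 66° and 48.6574′; 66 + 48.6574/60 = 66.8109567
  S ⇒ negate
  λ: degrees = first 3 digits = 80, minutes = 14.537; 80 + 14.537/60 = 80.2422833
  E ⇒ keep positive
Point 6:
  Lat: split at 2 digits → 68° and 28.7456′; 68 + 28.7456/60 = 68.4790933
  S ⇒ negate
  λ: split at 3 digits → 026° and 51.279′; 26 + 51.279/60 = 26.8546500
  W ⇒ negate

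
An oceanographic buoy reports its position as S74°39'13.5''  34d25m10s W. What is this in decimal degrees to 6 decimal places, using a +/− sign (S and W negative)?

-74.653750, -34.419444

Latitude: 39′ + 13.5″ = 39.22500′; 74 + 39.22500/60 = 74.6537500
hemisphere S, so the sign is −
Longitude: 25′ + 10″ = 25.16667′; 34 + 25.16667/60 = 34.4194444
W ⇒ negate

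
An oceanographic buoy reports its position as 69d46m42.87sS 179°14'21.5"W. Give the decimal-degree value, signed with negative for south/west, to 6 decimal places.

φ: 69 + 46/60 + 42.87/3600 = 69.7785750
hemisphere S, so the sign is −
λ: 179° + 14/60 + 21.5/3600 = 179 + 0.233333 + 0.005972 = 179.2393056
W ⇒ negate

-69.778575, -179.239306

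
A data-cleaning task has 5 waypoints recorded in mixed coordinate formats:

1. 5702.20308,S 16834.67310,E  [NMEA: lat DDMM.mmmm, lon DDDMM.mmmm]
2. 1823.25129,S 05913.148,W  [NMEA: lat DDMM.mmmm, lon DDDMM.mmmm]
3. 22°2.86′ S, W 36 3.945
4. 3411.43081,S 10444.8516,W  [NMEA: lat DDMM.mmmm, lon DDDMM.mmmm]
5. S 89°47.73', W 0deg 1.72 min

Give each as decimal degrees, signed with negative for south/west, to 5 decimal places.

Point 1:
  Latitude: degrees = first 2 digits = 57, minutes = 2.20308; 57 + 2.20308/60 = 57.036718
  hemisphere S, so the sign is −
  Longitude: split at 3 digits → 168° and 34.6731′; 168 + 34.6731/60 = 168.577885
  E ⇒ keep positive
Point 2:
  Lat: degrees = first 2 digits = 18, minutes = 23.25129; 18 + 23.25129/60 = 18.387522
  S ⇒ negate
  Lon: split at 3 digits → 059° and 13.148′; 59 + 13.148/60 = 59.219133
  hemisphere W, so the sign is −
Point 3:
  Lat: 2.86′ = 0.047667°; total 22.047667
  S → negative
  Longitude: 36 + 3.945/60 = 36.065750
  W ⇒ negate
Point 4:
  Lat: degrees = first 2 digits = 34, minutes = 11.43081; 34 + 11.43081/60 = 34.190514
  hemisphere S, so the sign is −
  Lon: split at 3 digits → 104° and 44.8516′; 104 + 44.8516/60 = 104.747527
  hemisphere W, so the sign is −
Point 5:
  φ: 47.73′ = 0.795500°; total 89.795500
  S → negative
  Lon: 0 + 1.72/60 = 0.028667
  W ⇒ negate

1. -57.03672, 168.57789
2. -18.38752, -59.21913
3. -22.04767, -36.06575
4. -34.19051, -104.74753
5. -89.79550, -0.02867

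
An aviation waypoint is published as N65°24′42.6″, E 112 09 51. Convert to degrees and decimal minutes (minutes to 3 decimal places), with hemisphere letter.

Lat: seconds/60 = 0.71000; minutes = 24 + 0.71000 = 24.71000
Lon: 9 + 51/60 = 9.85000′

65° 24.710′ N, 112° 9.850′ E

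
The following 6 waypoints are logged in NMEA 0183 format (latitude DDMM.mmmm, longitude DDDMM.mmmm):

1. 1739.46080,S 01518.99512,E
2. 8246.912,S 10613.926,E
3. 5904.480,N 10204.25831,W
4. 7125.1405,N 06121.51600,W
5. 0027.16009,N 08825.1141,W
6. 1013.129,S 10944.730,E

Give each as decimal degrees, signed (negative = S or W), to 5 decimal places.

1. -17.65768, 15.31659
2. -82.78187, 106.23210
3. 59.07467, -102.07097
4. 71.41901, -61.35860
5. 0.45267, -88.41857
6. -10.21882, 109.74550

Point 1:
  Latitude: degrees = first 2 digits = 17, minutes = 39.4608; 17 + 39.4608/60 = 17.657680
  S ⇒ negate
  Lon: split at 3 digits → 015° and 18.99512′; 15 + 18.99512/60 = 15.316585
  E → positive
Point 2:
  Lat: split at 2 digits → 82° and 46.912′; 82 + 46.912/60 = 82.781867
  S ⇒ negate
  Longitude: split at 3 digits → 106° and 13.926′; 106 + 13.926/60 = 106.232100
  E ⇒ keep positive
Point 3:
  Lat: degrees = first 2 digits = 59, minutes = 4.48; 59 + 4.48/60 = 59.074667
  N → positive
  Lon: degrees = first 3 digits = 102, minutes = 4.25831; 102 + 4.25831/60 = 102.070972
  W → negative
Point 4:
  Latitude: split at 2 digits → 71° and 25.1405′; 71 + 25.1405/60 = 71.419008
  N ⇒ keep positive
  Lon: degrees = first 3 digits = 61, minutes = 21.516; 61 + 21.516/60 = 61.358600
  W ⇒ negate
Point 5:
  φ: split at 2 digits → 00° and 27.16009′; 0 + 27.16009/60 = 0.452668
  N → positive
  Lon: split at 3 digits → 088° and 25.1141′; 88 + 25.1141/60 = 88.418568
  W → negative
Point 6:
  Latitude: degrees = first 2 digits = 10, minutes = 13.129; 10 + 13.129/60 = 10.218817
  S → negative
  Longitude: degrees = first 3 digits = 109, minutes = 44.73; 109 + 44.73/60 = 109.745500
  E → positive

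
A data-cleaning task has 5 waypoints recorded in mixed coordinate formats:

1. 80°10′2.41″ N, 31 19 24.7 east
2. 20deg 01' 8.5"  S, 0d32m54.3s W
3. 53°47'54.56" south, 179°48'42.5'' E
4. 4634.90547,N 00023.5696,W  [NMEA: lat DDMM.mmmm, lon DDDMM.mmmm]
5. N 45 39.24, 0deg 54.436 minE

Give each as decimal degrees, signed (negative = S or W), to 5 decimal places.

1. 80.16734, 31.32353
2. -20.01903, -0.54842
3. -53.79849, 179.81181
4. 46.58176, -0.39283
5. 45.65400, 0.90727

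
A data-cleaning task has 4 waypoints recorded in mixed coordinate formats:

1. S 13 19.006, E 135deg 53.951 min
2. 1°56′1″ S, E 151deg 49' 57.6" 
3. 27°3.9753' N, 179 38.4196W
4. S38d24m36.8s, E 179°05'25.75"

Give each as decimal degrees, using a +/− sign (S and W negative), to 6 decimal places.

1. -13.316767, 135.899183
2. -1.933611, 151.832667
3. 27.066255, -179.640327
4. -38.410222, 179.090486

Point 1:
  Lat: 19.006′ = 0.316767°; total 13.3167667
  hemisphere S, so the sign is −
  λ: 53.951′ = 0.899183°; total 135.8991833
  E → positive
Point 2:
  Lat: 1 + 56/60 + 1/3600 = 1.9336111
  S ⇒ negate
  λ: 49′ + 57.6″ = 49.96000′; 151 + 49.96000/60 = 151.8326667
  E → positive
Point 3:
  Lat: 27 + 3.9753/60 = 27.0662550
  N ⇒ keep positive
  Lon: 38.4196′ = 0.640327°; total 179.6403267
  W ⇒ negate
Point 4:
  Lat: 38° + 24/60 + 36.8/3600 = 38 + 0.400000 + 0.010222 = 38.4102222
  hemisphere S, so the sign is −
  λ: 179° + 5/60 + 25.75/3600 = 179 + 0.083333 + 0.007153 = 179.0904861
  E → positive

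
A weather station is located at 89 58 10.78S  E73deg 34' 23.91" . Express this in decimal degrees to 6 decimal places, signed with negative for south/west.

φ: 89 + 58/60 + 10.78/3600 = 89.9696611
hemisphere S, so the sign is −
λ: 73° + 34/60 + 23.91/3600 = 73 + 0.566667 + 0.006642 = 73.5733083
E → positive

-89.969661, 73.573308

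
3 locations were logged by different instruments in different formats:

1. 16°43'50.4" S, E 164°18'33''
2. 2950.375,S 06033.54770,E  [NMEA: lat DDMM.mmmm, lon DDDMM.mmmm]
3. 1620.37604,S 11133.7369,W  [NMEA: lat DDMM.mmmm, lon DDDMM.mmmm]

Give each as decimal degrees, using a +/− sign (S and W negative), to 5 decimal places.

1. -16.73067, 164.30917
2. -29.83958, 60.55913
3. -16.33960, -111.56228

Point 1:
  Lat: 16° + 43/60 + 50.4/3600 = 16 + 0.716667 + 0.014000 = 16.730667
  S ⇒ negate
  Longitude: 164° + 18/60 + 33/3600 = 164 + 0.300000 + 0.009167 = 164.309167
  E → positive
Point 2:
  Latitude: degrees = first 2 digits = 29, minutes = 50.375; 29 + 50.375/60 = 29.839583
  hemisphere S, so the sign is −
  λ: split at 3 digits → 060° and 33.5477′; 60 + 33.5477/60 = 60.559128
  E ⇒ keep positive
Point 3:
  Latitude: degrees = first 2 digits = 16, minutes = 20.37604; 16 + 20.37604/60 = 16.339601
  hemisphere S, so the sign is −
  Longitude: split at 3 digits → 111° and 33.7369′; 111 + 33.7369/60 = 111.562282
  W → negative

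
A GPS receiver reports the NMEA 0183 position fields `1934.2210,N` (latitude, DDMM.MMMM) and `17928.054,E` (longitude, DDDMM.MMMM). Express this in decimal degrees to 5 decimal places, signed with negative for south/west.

19.57035, 179.46757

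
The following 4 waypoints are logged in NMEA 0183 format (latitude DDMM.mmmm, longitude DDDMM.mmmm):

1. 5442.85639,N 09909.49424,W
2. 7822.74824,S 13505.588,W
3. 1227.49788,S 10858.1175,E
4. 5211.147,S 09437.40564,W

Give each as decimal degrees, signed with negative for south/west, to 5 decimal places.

1. 54.71427, -99.15824
2. -78.37914, -135.09313
3. -12.45830, 108.96863
4. -52.18578, -94.62343

Point 1:
  Latitude: degrees = first 2 digits = 54, minutes = 42.85639; 54 + 42.85639/60 = 54.714273
  N → positive
  Longitude: degrees = first 3 digits = 99, minutes = 9.49424; 99 + 9.49424/60 = 99.158237
  W ⇒ negate
Point 2:
  Latitude: degrees = first 2 digits = 78, minutes = 22.74824; 78 + 22.74824/60 = 78.379137
  hemisphere S, so the sign is −
  λ: degrees = first 3 digits = 135, minutes = 5.588; 135 + 5.588/60 = 135.093133
  hemisphere W, so the sign is −
Point 3:
  Latitude: degrees = first 2 digits = 12, minutes = 27.49788; 12 + 27.49788/60 = 12.458298
  S ⇒ negate
  Lon: degrees = first 3 digits = 108, minutes = 58.1175; 108 + 58.1175/60 = 108.968625
  E → positive
Point 4:
  φ: split at 2 digits → 52° and 11.147′; 52 + 11.147/60 = 52.185783
  hemisphere S, so the sign is −
  Longitude: degrees = first 3 digits = 94, minutes = 37.40564; 94 + 37.40564/60 = 94.623427
  hemisphere W, so the sign is −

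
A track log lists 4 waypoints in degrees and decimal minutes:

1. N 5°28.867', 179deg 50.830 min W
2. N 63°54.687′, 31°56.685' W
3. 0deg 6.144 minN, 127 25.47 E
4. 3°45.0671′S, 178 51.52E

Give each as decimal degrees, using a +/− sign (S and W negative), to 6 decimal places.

Point 1:
  φ: 28.867′ = 0.481117°; total 5.4811167
  N → positive
  Lon: 179 + 50.83/60 = 179.8471667
  hemisphere W, so the sign is −
Point 2:
  φ: 54.687′ = 0.911450°; total 63.9114500
  N → positive
  Longitude: 56.685′ = 0.944750°; total 31.9447500
  hemisphere W, so the sign is −
Point 3:
  Lat: 0 + 6.144/60 = 0.1024000
  N ⇒ keep positive
  λ: 127 + 25.47/60 = 127.4245000
  E → positive
Point 4:
  Latitude: 45.0671′ = 0.751118°; total 3.7511183
  hemisphere S, so the sign is −
  λ: 178 + 51.52/60 = 178.8586667
  E → positive

1. 5.481117, -179.847167
2. 63.911450, -31.944750
3. 0.102400, 127.424500
4. -3.751118, 178.858667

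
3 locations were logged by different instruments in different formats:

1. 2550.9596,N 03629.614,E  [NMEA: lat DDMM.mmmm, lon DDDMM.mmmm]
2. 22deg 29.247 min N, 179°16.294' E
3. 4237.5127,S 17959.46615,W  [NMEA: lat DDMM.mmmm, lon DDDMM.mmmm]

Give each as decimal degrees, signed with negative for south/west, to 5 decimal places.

Point 1:
  Latitude: split at 2 digits → 25° and 50.9596′; 25 + 50.9596/60 = 25.849327
  N ⇒ keep positive
  λ: split at 3 digits → 036° and 29.614′; 36 + 29.614/60 = 36.493567
  E ⇒ keep positive
Point 2:
  Latitude: 29.247′ = 0.487450°; total 22.487450
  N → positive
  λ: 16.294′ = 0.271567°; total 179.271567
  E ⇒ keep positive
Point 3:
  Lat: degrees = first 2 digits = 42, minutes = 37.5127; 42 + 37.5127/60 = 42.625212
  hemisphere S, so the sign is −
  λ: split at 3 digits → 179° and 59.46615′; 179 + 59.46615/60 = 179.991103
  W ⇒ negate

1. 25.84933, 36.49357
2. 22.48745, 179.27157
3. -42.62521, -179.99110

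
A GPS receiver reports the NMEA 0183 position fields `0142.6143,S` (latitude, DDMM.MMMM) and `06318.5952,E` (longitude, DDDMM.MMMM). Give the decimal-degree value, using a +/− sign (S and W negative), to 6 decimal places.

φ: split at 2 digits → 01° and 42.6143′; 1 + 42.6143/60 = 1.7102383
hemisphere S, so the sign is −
Lon: degrees = first 3 digits = 63, minutes = 18.5952; 63 + 18.5952/60 = 63.3099200
E → positive

-1.710238, 63.309920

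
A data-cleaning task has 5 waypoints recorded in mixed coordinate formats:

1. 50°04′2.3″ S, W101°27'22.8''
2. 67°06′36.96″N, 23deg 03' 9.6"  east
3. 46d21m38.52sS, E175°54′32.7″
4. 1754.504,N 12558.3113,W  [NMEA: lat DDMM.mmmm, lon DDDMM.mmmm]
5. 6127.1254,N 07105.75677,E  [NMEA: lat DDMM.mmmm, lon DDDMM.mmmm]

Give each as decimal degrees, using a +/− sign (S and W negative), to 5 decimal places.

1. -50.06731, -101.45633
2. 67.11027, 23.05267
3. -46.36070, 175.90908
4. 17.90840, -125.97186
5. 61.45209, 71.09595

Point 1:
  Latitude: 50° + 4/60 + 2.3/3600 = 50 + 0.066667 + 0.000639 = 50.067306
  hemisphere S, so the sign is −
  λ: 27′ + 22.8″ = 27.38000′; 101 + 27.38000/60 = 101.456333
  W ⇒ negate
Point 2:
  φ: 67° + 6/60 + 36.96/3600 = 67 + 0.100000 + 0.010267 = 67.110267
  N ⇒ keep positive
  Longitude: 23 + 3/60 + 9.6/3600 = 23.052667
  E ⇒ keep positive
Point 3:
  Latitude: 21′ + 38.52″ = 21.64200′; 46 + 21.64200/60 = 46.360700
  hemisphere S, so the sign is −
  Longitude: 175° + 54/60 + 32.7/3600 = 175 + 0.900000 + 0.009083 = 175.909083
  E → positive
Point 4:
  φ: degrees = first 2 digits = 17, minutes = 54.504; 17 + 54.504/60 = 17.908400
  N ⇒ keep positive
  λ: split at 3 digits → 125° and 58.3113′; 125 + 58.3113/60 = 125.971855
  W → negative
Point 5:
  Latitude: degrees = first 2 digits = 61, minutes = 27.1254; 61 + 27.1254/60 = 61.452090
  N → positive
  Longitude: degrees = first 3 digits = 71, minutes = 5.75677; 71 + 5.75677/60 = 71.095946
  E ⇒ keep positive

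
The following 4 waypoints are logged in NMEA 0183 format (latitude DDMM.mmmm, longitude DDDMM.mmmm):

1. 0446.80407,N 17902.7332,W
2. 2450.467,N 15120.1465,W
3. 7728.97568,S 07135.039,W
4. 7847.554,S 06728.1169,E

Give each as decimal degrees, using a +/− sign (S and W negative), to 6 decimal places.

1. 4.780068, -179.045553
2. 24.841117, -151.335775
3. -77.482928, -71.583983
4. -78.792567, 67.468615

Point 1:
  Lat: degrees = first 2 digits = 4, minutes = 46.80407; 4 + 46.80407/60 = 4.7800678
  N ⇒ keep positive
  Lon: degrees = first 3 digits = 179, minutes = 2.7332; 179 + 2.7332/60 = 179.0455533
  W → negative
Point 2:
  Lat: split at 2 digits → 24° and 50.467′; 24 + 50.467/60 = 24.8411167
  N ⇒ keep positive
  Lon: degrees = first 3 digits = 151, minutes = 20.1465; 151 + 20.1465/60 = 151.3357750
  W ⇒ negate
Point 3:
  Lat: split at 2 digits → 77° and 28.97568′; 77 + 28.97568/60 = 77.4829280
  S ⇒ negate
  Longitude: split at 3 digits → 071° and 35.039′; 71 + 35.039/60 = 71.5839833
  W ⇒ negate
Point 4:
  φ: split at 2 digits → 78° and 47.554′; 78 + 47.554/60 = 78.7925667
  S → negative
  Lon: degrees = first 3 digits = 67, minutes = 28.1169; 67 + 28.1169/60 = 67.4686150
  E ⇒ keep positive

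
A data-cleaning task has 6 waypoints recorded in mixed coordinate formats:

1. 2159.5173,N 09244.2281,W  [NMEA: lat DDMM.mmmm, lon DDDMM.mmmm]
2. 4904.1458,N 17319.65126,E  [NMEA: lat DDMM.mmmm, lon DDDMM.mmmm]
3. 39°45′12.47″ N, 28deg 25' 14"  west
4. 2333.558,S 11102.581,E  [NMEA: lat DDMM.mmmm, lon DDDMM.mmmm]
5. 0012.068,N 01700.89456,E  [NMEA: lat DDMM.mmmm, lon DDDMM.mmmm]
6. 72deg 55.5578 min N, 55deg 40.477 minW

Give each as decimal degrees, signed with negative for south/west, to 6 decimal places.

Point 1:
  Latitude: split at 2 digits → 21° and 59.5173′; 21 + 59.5173/60 = 21.9919550
  N → positive
  λ: split at 3 digits → 092° and 44.2281′; 92 + 44.2281/60 = 92.7371350
  hemisphere W, so the sign is −
Point 2:
  Lat: degrees = first 2 digits = 49, minutes = 4.1458; 49 + 4.1458/60 = 49.0690967
  N ⇒ keep positive
  Longitude: split at 3 digits → 173° and 19.65126′; 173 + 19.65126/60 = 173.3275210
  E → positive
Point 3:
  Latitude: 45′ + 12.47″ = 45.20783′; 39 + 45.20783/60 = 39.7534639
  N ⇒ keep positive
  λ: 28° + 25/60 + 14/3600 = 28 + 0.416667 + 0.003889 = 28.4205556
  hemisphere W, so the sign is −
Point 4:
  Latitude: degrees = first 2 digits = 23, minutes = 33.558; 23 + 33.558/60 = 23.5593000
  hemisphere S, so the sign is −
  Longitude: split at 3 digits → 111° and 2.581′; 111 + 2.581/60 = 111.0430167
  E ⇒ keep positive
Point 5:
  Lat: degrees = first 2 digits = 0, minutes = 12.068; 0 + 12.068/60 = 0.2011333
  N → positive
  λ: degrees = first 3 digits = 17, minutes = 0.89456; 17 + 0.89456/60 = 17.0149093
  E → positive
Point 6:
  Latitude: 55.5578′ = 0.925963°; total 72.9259633
  N → positive
  Longitude: 55 + 40.477/60 = 55.6746167
  W → negative

1. 21.991955, -92.737135
2. 49.069097, 173.327521
3. 39.753464, -28.420556
4. -23.559300, 111.043017
5. 0.201133, 17.014909
6. 72.925963, -55.674617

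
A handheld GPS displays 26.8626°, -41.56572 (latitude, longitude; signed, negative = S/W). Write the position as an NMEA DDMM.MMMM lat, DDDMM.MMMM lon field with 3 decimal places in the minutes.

2651.756,N / 04133.943,W

Lat: 26° + 0.862600 × 60 = 26° 51.75600′
Longitude is negative → W; |value| = 41.565720
Longitude: minutes = (41.565720 − 41) × 60 = 33.94320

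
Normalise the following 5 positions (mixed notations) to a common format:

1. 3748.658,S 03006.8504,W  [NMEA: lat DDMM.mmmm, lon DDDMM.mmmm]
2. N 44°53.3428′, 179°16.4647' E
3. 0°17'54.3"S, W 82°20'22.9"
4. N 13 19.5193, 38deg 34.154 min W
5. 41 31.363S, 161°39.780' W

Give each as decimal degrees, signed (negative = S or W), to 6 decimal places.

1. -37.810967, -30.114173
2. 44.889047, 179.274412
3. -0.298417, -82.339694
4. 13.325322, -38.569233
5. -41.522717, -161.663000

Point 1:
  Latitude: degrees = first 2 digits = 37, minutes = 48.658; 37 + 48.658/60 = 37.8109667
  hemisphere S, so the sign is −
  Lon: degrees = first 3 digits = 30, minutes = 6.8504; 30 + 6.8504/60 = 30.1141733
  W ⇒ negate
Point 2:
  Lat: 44 + 53.3428/60 = 44.8890467
  N ⇒ keep positive
  Longitude: 179 + 16.4647/60 = 179.2744117
  E → positive
Point 3:
  φ: 0 + 17/60 + 54.3/3600 = 0.2984167
  S → negative
  λ: 82° + 20/60 + 22.9/3600 = 82 + 0.333333 + 0.006361 = 82.3396944
  W → negative
Point 4:
  Latitude: 19.5193′ = 0.325322°; total 13.3253217
  N ⇒ keep positive
  λ: 38 + 34.154/60 = 38.5692333
  W → negative
Point 5:
  φ: 31.363′ = 0.522717°; total 41.5227167
  hemisphere S, so the sign is −
  λ: 161 + 39.78/60 = 161.6630000
  hemisphere W, so the sign is −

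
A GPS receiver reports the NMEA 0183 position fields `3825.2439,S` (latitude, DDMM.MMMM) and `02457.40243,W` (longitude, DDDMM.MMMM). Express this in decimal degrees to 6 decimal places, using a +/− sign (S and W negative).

φ: degrees = first 2 digits = 38, minutes = 25.2439; 38 + 25.2439/60 = 38.4207317
S ⇒ negate
Lon: split at 3 digits → 024° and 57.40243′; 24 + 57.40243/60 = 24.9567072
W ⇒ negate

-38.420732, -24.956707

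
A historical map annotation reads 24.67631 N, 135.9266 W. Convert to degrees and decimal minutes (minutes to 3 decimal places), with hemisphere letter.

24° 40.579′ N, 135° 55.596′ W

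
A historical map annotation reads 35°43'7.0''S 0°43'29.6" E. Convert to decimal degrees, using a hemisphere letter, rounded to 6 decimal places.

Latitude: 35° + 43/60 + 7/3600 = 35 + 0.716667 + 0.001944 = 35.7186111
Lon: 0 + 43/60 + 29.6/3600 = 0.7248889

35.718611° S, 0.724889° E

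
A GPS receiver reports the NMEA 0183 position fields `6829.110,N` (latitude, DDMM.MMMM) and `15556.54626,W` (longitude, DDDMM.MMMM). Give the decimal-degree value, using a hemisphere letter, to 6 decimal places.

Lat: degrees = first 2 digits = 68, minutes = 29.11; 68 + 29.11/60 = 68.4851667
Lon: degrees = first 3 digits = 155, minutes = 56.54626; 155 + 56.54626/60 = 155.9424377

68.485167° N, 155.942438° W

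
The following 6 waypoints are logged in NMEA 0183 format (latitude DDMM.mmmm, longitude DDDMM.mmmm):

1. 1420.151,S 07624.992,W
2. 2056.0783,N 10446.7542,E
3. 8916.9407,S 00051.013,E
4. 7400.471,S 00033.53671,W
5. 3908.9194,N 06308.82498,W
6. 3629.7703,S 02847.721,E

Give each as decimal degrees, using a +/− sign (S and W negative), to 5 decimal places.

Point 1:
  Latitude: split at 2 digits → 14° and 20.151′; 14 + 20.151/60 = 14.335850
  S ⇒ negate
  Lon: degrees = first 3 digits = 76, minutes = 24.992; 76 + 24.992/60 = 76.416533
  W → negative
Point 2:
  Latitude: split at 2 digits → 20° and 56.0783′; 20 + 56.0783/60 = 20.934638
  N → positive
  Lon: split at 3 digits → 104° and 46.7542′; 104 + 46.7542/60 = 104.779237
  E ⇒ keep positive
Point 3:
  φ: split at 2 digits → 89° and 16.9407′; 89 + 16.9407/60 = 89.282345
  hemisphere S, so the sign is −
  Lon: split at 3 digits → 000° and 51.013′; 0 + 51.013/60 = 0.850217
  E → positive
Point 4:
  Lat: split at 2 digits → 74° and 0.471′; 74 + 0.471/60 = 74.007850
  S ⇒ negate
  Longitude: degrees = first 3 digits = 0, minutes = 33.53671; 0 + 33.53671/60 = 0.558945
  W ⇒ negate
Point 5:
  Lat: degrees = first 2 digits = 39, minutes = 8.9194; 39 + 8.9194/60 = 39.148657
  N ⇒ keep positive
  Lon: degrees = first 3 digits = 63, minutes = 8.82498; 63 + 8.82498/60 = 63.147083
  W ⇒ negate
Point 6:
  φ: split at 2 digits → 36° and 29.7703′; 36 + 29.7703/60 = 36.496172
  S ⇒ negate
  λ: degrees = first 3 digits = 28, minutes = 47.721; 28 + 47.721/60 = 28.795350
  E → positive

1. -14.33585, -76.41653
2. 20.93464, 104.77924
3. -89.28235, 0.85022
4. -74.00785, -0.55895
5. 39.14866, -63.14708
6. -36.49617, 28.79535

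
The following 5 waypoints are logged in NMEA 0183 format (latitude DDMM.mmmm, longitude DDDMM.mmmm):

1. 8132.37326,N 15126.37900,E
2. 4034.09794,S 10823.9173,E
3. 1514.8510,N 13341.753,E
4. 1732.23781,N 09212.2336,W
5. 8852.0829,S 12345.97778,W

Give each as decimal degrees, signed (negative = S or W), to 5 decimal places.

1. 81.53955, 151.43965
2. -40.56830, 108.39862
3. 15.24752, 133.69588
4. 17.53730, -92.20389
5. -88.86805, -123.76630

Point 1:
  φ: degrees = first 2 digits = 81, minutes = 32.37326; 81 + 32.37326/60 = 81.539554
  N → positive
  λ: split at 3 digits → 151° and 26.379′; 151 + 26.379/60 = 151.439650
  E ⇒ keep positive
Point 2:
  φ: degrees = first 2 digits = 40, minutes = 34.09794; 40 + 34.09794/60 = 40.568299
  hemisphere S, so the sign is −
  λ: degrees = first 3 digits = 108, minutes = 23.9173; 108 + 23.9173/60 = 108.398622
  E → positive
Point 3:
  Lat: split at 2 digits → 15° and 14.851′; 15 + 14.851/60 = 15.247517
  N → positive
  Longitude: split at 3 digits → 133° and 41.753′; 133 + 41.753/60 = 133.695883
  E → positive
Point 4:
  Latitude: degrees = first 2 digits = 17, minutes = 32.23781; 17 + 32.23781/60 = 17.537297
  N → positive
  Longitude: degrees = first 3 digits = 92, minutes = 12.2336; 92 + 12.2336/60 = 92.203893
  W ⇒ negate
Point 5:
  Latitude: split at 2 digits → 88° and 52.0829′; 88 + 52.0829/60 = 88.868048
  S ⇒ negate
  Longitude: degrees = first 3 digits = 123, minutes = 45.97778; 123 + 45.97778/60 = 123.766296
  W ⇒ negate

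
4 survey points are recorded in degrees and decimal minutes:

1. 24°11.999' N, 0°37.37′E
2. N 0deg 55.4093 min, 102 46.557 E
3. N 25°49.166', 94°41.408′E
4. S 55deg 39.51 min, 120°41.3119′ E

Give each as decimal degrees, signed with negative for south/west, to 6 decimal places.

1. 24.199983, 0.622833
2. 0.923488, 102.775950
3. 25.819433, 94.690133
4. -55.658500, 120.688532

Point 1:
  Lat: 11.999′ = 0.199983°; total 24.1999833
  N → positive
  Longitude: 0 + 37.37/60 = 0.6228333
  E → positive
Point 2:
  Lat: 0 + 55.4093/60 = 0.9234883
  N → positive
  λ: 102 + 46.557/60 = 102.7759500
  E → positive
Point 3:
  Latitude: 25 + 49.166/60 = 25.8194333
  N → positive
  Lon: 94 + 41.408/60 = 94.6901333
  E → positive
Point 4:
  φ: 39.51′ = 0.658500°; total 55.6585000
  hemisphere S, so the sign is −
  Lon: 41.3119′ = 0.688532°; total 120.6885317
  E → positive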